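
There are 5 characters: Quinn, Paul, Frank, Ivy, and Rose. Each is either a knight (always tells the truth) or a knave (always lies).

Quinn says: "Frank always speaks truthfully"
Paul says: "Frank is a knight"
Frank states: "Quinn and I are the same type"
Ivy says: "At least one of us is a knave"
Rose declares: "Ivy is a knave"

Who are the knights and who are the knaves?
Quinn is a knight.
Paul is a knight.
Frank is a knight.
Ivy is a knight.
Rose is a knave.

Verification:
- Quinn (knight) says "Frank always speaks truthfully" - this is TRUE because Frank is a knight.
- Paul (knight) says "Frank is a knight" - this is TRUE because Frank is a knight.
- Frank (knight) says "Quinn and I are the same type" - this is TRUE because Frank is a knight and Quinn is a knight.
- Ivy (knight) says "At least one of us is a knave" - this is TRUE because Rose is a knave.
- Rose (knave) says "Ivy is a knave" - this is FALSE (a lie) because Ivy is a knight.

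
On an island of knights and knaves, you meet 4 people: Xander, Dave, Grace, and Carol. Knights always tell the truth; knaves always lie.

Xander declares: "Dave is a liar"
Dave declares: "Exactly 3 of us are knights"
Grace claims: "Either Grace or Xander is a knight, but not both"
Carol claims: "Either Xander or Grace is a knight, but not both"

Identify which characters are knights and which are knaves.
Xander is a knave.
Dave is a knight.
Grace is a knight.
Carol is a knight.

Verification:
- Xander (knave) says "Dave is a liar" - this is FALSE (a lie) because Dave is a knight.
- Dave (knight) says "Exactly 3 of us are knights" - this is TRUE because there are 3 knights.
- Grace (knight) says "Either Grace or Xander is a knight, but not both" - this is TRUE because Grace is a knight and Xander is a knave.
- Carol (knight) says "Either Xander or Grace is a knight, but not both" - this is TRUE because Xander is a knave and Grace is a knight.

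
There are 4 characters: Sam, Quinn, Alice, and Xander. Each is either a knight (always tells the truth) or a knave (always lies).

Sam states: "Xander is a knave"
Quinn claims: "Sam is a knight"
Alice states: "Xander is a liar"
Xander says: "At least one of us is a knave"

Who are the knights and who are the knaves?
Sam is a knave.
Quinn is a knave.
Alice is a knave.
Xander is a knight.

Verification:
- Sam (knave) says "Xander is a knave" - this is FALSE (a lie) because Xander is a knight.
- Quinn (knave) says "Sam is a knight" - this is FALSE (a lie) because Sam is a knave.
- Alice (knave) says "Xander is a liar" - this is FALSE (a lie) because Xander is a knight.
- Xander (knight) says "At least one of us is a knave" - this is TRUE because Sam, Quinn, and Alice are knaves.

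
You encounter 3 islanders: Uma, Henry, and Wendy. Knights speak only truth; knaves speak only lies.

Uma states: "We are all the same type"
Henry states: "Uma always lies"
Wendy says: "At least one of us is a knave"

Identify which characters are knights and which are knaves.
Uma is a knave.
Henry is a knight.
Wendy is a knight.

Verification:
- Uma (knave) says "We are all the same type" - this is FALSE (a lie) because Henry and Wendy are knights and Uma is a knave.
- Henry (knight) says "Uma always lies" - this is TRUE because Uma is a knave.
- Wendy (knight) says "At least one of us is a knave" - this is TRUE because Uma is a knave.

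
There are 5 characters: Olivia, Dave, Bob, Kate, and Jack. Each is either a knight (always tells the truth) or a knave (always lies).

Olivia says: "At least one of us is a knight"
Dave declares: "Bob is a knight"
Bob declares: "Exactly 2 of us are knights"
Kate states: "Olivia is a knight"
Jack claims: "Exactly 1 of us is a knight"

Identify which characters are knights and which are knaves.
Olivia is a knave.
Dave is a knave.
Bob is a knave.
Kate is a knave.
Jack is a knave.

Verification:
- Olivia (knave) says "At least one of us is a knight" - this is FALSE (a lie) because no one is a knight.
- Dave (knave) says "Bob is a knight" - this is FALSE (a lie) because Bob is a knave.
- Bob (knave) says "Exactly 2 of us are knights" - this is FALSE (a lie) because there are 0 knights.
- Kate (knave) says "Olivia is a knight" - this is FALSE (a lie) because Olivia is a knave.
- Jack (knave) says "Exactly 1 of us is a knight" - this is FALSE (a lie) because there are 0 knights.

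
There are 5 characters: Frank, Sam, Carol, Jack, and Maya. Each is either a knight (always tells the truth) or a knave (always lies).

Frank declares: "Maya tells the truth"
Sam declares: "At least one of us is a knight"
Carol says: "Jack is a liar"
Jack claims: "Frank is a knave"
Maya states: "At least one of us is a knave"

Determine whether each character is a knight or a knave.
Frank is a knight.
Sam is a knight.
Carol is a knight.
Jack is a knave.
Maya is a knight.

Verification:
- Frank (knight) says "Maya tells the truth" - this is TRUE because Maya is a knight.
- Sam (knight) says "At least one of us is a knight" - this is TRUE because Frank, Sam, Carol, and Maya are knights.
- Carol (knight) says "Jack is a liar" - this is TRUE because Jack is a knave.
- Jack (knave) says "Frank is a knave" - this is FALSE (a lie) because Frank is a knight.
- Maya (knight) says "At least one of us is a knave" - this is TRUE because Jack is a knave.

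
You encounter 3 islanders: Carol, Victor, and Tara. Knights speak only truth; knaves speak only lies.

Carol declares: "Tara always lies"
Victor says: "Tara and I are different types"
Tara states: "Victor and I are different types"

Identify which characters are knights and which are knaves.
Carol is a knight.
Victor is a knave.
Tara is a knave.

Verification:
- Carol (knight) says "Tara always lies" - this is TRUE because Tara is a knave.
- Victor (knave) says "Tara and I are different types" - this is FALSE (a lie) because Victor is a knave and Tara is a knave.
- Tara (knave) says "Victor and I are different types" - this is FALSE (a lie) because Tara is a knave and Victor is a knave.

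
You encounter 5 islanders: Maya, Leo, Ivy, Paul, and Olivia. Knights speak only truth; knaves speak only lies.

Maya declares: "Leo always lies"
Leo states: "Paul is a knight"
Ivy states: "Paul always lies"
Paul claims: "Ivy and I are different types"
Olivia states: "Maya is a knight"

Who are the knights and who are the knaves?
Maya is a knave.
Leo is a knight.
Ivy is a knave.
Paul is a knight.
Olivia is a knave.

Verification:
- Maya (knave) says "Leo always lies" - this is FALSE (a lie) because Leo is a knight.
- Leo (knight) says "Paul is a knight" - this is TRUE because Paul is a knight.
- Ivy (knave) says "Paul always lies" - this is FALSE (a lie) because Paul is a knight.
- Paul (knight) says "Ivy and I are different types" - this is TRUE because Paul is a knight and Ivy is a knave.
- Olivia (knave) says "Maya is a knight" - this is FALSE (a lie) because Maya is a knave.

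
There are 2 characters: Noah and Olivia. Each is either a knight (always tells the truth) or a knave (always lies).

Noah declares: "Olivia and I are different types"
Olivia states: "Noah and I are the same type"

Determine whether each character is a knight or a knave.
Noah is a knight.
Olivia is a knave.

Verification:
- Noah (knight) says "Olivia and I are different types" - this is TRUE because Noah is a knight and Olivia is a knave.
- Olivia (knave) says "Noah and I are the same type" - this is FALSE (a lie) because Olivia is a knave and Noah is a knight.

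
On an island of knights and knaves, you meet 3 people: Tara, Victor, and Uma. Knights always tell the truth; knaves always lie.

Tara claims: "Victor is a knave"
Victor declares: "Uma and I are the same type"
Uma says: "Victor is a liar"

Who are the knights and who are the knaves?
Tara is a knight.
Victor is a knave.
Uma is a knight.

Verification:
- Tara (knight) says "Victor is a knave" - this is TRUE because Victor is a knave.
- Victor (knave) says "Uma and I are the same type" - this is FALSE (a lie) because Victor is a knave and Uma is a knight.
- Uma (knight) says "Victor is a liar" - this is TRUE because Victor is a knave.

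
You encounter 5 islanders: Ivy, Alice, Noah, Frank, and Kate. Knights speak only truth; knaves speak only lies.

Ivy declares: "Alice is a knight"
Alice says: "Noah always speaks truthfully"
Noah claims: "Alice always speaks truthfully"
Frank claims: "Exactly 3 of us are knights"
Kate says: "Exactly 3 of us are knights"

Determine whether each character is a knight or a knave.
Ivy is a knave.
Alice is a knave.
Noah is a knave.
Frank is a knave.
Kate is a knave.

Verification:
- Ivy (knave) says "Alice is a knight" - this is FALSE (a lie) because Alice is a knave.
- Alice (knave) says "Noah always speaks truthfully" - this is FALSE (a lie) because Noah is a knave.
- Noah (knave) says "Alice always speaks truthfully" - this is FALSE (a lie) because Alice is a knave.
- Frank (knave) says "Exactly 3 of us are knights" - this is FALSE (a lie) because there are 0 knights.
- Kate (knave) says "Exactly 3 of us are knights" - this is FALSE (a lie) because there are 0 knights.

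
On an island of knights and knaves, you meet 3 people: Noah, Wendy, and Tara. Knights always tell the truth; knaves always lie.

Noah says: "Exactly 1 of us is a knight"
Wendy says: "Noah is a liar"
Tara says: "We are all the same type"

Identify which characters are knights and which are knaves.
Noah is a knight.
Wendy is a knave.
Tara is a knave.

Verification:
- Noah (knight) says "Exactly 1 of us is a knight" - this is TRUE because there are 1 knights.
- Wendy (knave) says "Noah is a liar" - this is FALSE (a lie) because Noah is a knight.
- Tara (knave) says "We are all the same type" - this is FALSE (a lie) because Noah is a knight and Wendy and Tara are knaves.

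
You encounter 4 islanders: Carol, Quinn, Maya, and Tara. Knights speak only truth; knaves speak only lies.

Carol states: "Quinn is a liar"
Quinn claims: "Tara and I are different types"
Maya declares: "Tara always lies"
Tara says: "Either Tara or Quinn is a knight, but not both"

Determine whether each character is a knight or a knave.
Carol is a knight.
Quinn is a knave.
Maya is a knight.
Tara is a knave.

Verification:
- Carol (knight) says "Quinn is a liar" - this is TRUE because Quinn is a knave.
- Quinn (knave) says "Tara and I are different types" - this is FALSE (a lie) because Quinn is a knave and Tara is a knave.
- Maya (knight) says "Tara always lies" - this is TRUE because Tara is a knave.
- Tara (knave) says "Either Tara or Quinn is a knight, but not both" - this is FALSE (a lie) because Tara is a knave and Quinn is a knave.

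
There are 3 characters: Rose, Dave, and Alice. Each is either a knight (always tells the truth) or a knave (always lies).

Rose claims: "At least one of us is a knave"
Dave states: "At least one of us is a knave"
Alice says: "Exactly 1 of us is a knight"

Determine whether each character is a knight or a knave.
Rose is a knight.
Dave is a knight.
Alice is a knave.

Verification:
- Rose (knight) says "At least one of us is a knave" - this is TRUE because Alice is a knave.
- Dave (knight) says "At least one of us is a knave" - this is TRUE because Alice is a knave.
- Alice (knave) says "Exactly 1 of us is a knight" - this is FALSE (a lie) because there are 2 knights.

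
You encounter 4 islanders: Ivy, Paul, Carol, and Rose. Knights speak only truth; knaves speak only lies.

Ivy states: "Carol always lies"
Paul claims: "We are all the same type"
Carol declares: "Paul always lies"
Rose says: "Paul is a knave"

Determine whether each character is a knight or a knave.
Ivy is a knave.
Paul is a knave.
Carol is a knight.
Rose is a knight.

Verification:
- Ivy (knave) says "Carol always lies" - this is FALSE (a lie) because Carol is a knight.
- Paul (knave) says "We are all the same type" - this is FALSE (a lie) because Carol and Rose are knights and Ivy and Paul are knaves.
- Carol (knight) says "Paul always lies" - this is TRUE because Paul is a knave.
- Rose (knight) says "Paul is a knave" - this is TRUE because Paul is a knave.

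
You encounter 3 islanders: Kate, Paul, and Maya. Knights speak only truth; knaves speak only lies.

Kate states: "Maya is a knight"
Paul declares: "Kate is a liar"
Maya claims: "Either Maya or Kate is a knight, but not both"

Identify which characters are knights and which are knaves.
Kate is a knave.
Paul is a knight.
Maya is a knave.

Verification:
- Kate (knave) says "Maya is a knight" - this is FALSE (a lie) because Maya is a knave.
- Paul (knight) says "Kate is a liar" - this is TRUE because Kate is a knave.
- Maya (knave) says "Either Maya or Kate is a knight, but not both" - this is FALSE (a lie) because Maya is a knave and Kate is a knave.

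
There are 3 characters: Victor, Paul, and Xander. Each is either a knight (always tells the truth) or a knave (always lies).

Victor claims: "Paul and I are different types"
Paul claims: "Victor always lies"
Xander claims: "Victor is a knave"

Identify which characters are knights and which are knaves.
Victor is a knight.
Paul is a knave.
Xander is a knave.

Verification:
- Victor (knight) says "Paul and I are different types" - this is TRUE because Victor is a knight and Paul is a knave.
- Paul (knave) says "Victor always lies" - this is FALSE (a lie) because Victor is a knight.
- Xander (knave) says "Victor is a knave" - this is FALSE (a lie) because Victor is a knight.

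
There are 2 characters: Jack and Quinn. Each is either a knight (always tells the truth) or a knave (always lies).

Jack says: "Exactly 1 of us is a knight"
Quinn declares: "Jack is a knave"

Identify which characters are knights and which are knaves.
Jack is a knight.
Quinn is a knave.

Verification:
- Jack (knight) says "Exactly 1 of us is a knight" - this is TRUE because there are 1 knights.
- Quinn (knave) says "Jack is a knave" - this is FALSE (a lie) because Jack is a knight.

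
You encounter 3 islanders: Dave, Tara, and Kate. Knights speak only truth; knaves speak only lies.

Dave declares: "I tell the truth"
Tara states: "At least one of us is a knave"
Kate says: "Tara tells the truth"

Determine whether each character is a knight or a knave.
Dave is a knave.
Tara is a knight.
Kate is a knight.

Verification:
- Dave (knave) says "I tell the truth" - this is FALSE (a lie) because Dave is a knave.
- Tara (knight) says "At least one of us is a knave" - this is TRUE because Dave is a knave.
- Kate (knight) says "Tara tells the truth" - this is TRUE because Tara is a knight.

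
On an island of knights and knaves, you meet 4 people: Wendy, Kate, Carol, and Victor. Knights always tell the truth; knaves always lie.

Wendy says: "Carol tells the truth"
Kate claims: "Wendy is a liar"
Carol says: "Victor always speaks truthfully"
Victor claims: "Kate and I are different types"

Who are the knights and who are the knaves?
Wendy is a knight.
Kate is a knave.
Carol is a knight.
Victor is a knight.

Verification:
- Wendy (knight) says "Carol tells the truth" - this is TRUE because Carol is a knight.
- Kate (knave) says "Wendy is a liar" - this is FALSE (a lie) because Wendy is a knight.
- Carol (knight) says "Victor always speaks truthfully" - this is TRUE because Victor is a knight.
- Victor (knight) says "Kate and I are different types" - this is TRUE because Victor is a knight and Kate is a knave.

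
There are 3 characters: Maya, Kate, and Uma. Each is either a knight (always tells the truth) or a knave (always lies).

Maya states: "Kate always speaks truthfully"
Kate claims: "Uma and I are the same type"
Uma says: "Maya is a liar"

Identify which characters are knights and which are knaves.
Maya is a knave.
Kate is a knave.
Uma is a knight.

Verification:
- Maya (knave) says "Kate always speaks truthfully" - this is FALSE (a lie) because Kate is a knave.
- Kate (knave) says "Uma and I are the same type" - this is FALSE (a lie) because Kate is a knave and Uma is a knight.
- Uma (knight) says "Maya is a liar" - this is TRUE because Maya is a knave.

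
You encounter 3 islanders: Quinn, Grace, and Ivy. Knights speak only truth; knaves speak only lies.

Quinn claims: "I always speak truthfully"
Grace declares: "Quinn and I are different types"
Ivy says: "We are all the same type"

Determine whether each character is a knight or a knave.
Quinn is a knave.
Grace is a knight.
Ivy is a knave.

Verification:
- Quinn (knave) says "I always speak truthfully" - this is FALSE (a lie) because Quinn is a knave.
- Grace (knight) says "Quinn and I are different types" - this is TRUE because Grace is a knight and Quinn is a knave.
- Ivy (knave) says "We are all the same type" - this is FALSE (a lie) because Grace is a knight and Quinn and Ivy are knaves.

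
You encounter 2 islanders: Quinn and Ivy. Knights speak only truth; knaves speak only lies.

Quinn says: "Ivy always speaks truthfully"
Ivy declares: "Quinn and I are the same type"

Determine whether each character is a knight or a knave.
Quinn is a knight.
Ivy is a knight.

Verification:
- Quinn (knight) says "Ivy always speaks truthfully" - this is TRUE because Ivy is a knight.
- Ivy (knight) says "Quinn and I are the same type" - this is TRUE because Ivy is a knight and Quinn is a knight.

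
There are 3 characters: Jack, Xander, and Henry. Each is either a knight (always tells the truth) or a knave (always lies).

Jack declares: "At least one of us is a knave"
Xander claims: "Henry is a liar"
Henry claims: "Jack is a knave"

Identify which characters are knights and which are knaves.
Jack is a knight.
Xander is a knight.
Henry is a knave.

Verification:
- Jack (knight) says "At least one of us is a knave" - this is TRUE because Henry is a knave.
- Xander (knight) says "Henry is a liar" - this is TRUE because Henry is a knave.
- Henry (knave) says "Jack is a knave" - this is FALSE (a lie) because Jack is a knight.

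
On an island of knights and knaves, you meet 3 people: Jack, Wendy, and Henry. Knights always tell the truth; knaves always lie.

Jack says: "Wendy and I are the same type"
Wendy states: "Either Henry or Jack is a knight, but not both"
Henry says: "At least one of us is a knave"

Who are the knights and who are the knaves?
Jack is a knave.
Wendy is a knight.
Henry is a knight.

Verification:
- Jack (knave) says "Wendy and I are the same type" - this is FALSE (a lie) because Jack is a knave and Wendy is a knight.
- Wendy (knight) says "Either Henry or Jack is a knight, but not both" - this is TRUE because Henry is a knight and Jack is a knave.
- Henry (knight) says "At least one of us is a knave" - this is TRUE because Jack is a knave.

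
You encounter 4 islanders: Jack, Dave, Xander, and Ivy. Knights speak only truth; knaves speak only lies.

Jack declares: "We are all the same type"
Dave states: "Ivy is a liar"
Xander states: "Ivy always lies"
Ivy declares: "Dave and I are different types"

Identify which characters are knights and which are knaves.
Jack is a knave.
Dave is a knave.
Xander is a knave.
Ivy is a knight.

Verification:
- Jack (knave) says "We are all the same type" - this is FALSE (a lie) because Ivy is a knight and Jack, Dave, and Xander are knaves.
- Dave (knave) says "Ivy is a liar" - this is FALSE (a lie) because Ivy is a knight.
- Xander (knave) says "Ivy always lies" - this is FALSE (a lie) because Ivy is a knight.
- Ivy (knight) says "Dave and I are different types" - this is TRUE because Ivy is a knight and Dave is a knave.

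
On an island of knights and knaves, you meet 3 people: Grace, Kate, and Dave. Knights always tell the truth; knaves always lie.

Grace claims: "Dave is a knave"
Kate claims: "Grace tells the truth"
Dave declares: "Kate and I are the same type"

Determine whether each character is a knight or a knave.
Grace is a knight.
Kate is a knight.
Dave is a knave.

Verification:
- Grace (knight) says "Dave is a knave" - this is TRUE because Dave is a knave.
- Kate (knight) says "Grace tells the truth" - this is TRUE because Grace is a knight.
- Dave (knave) says "Kate and I are the same type" - this is FALSE (a lie) because Dave is a knave and Kate is a knight.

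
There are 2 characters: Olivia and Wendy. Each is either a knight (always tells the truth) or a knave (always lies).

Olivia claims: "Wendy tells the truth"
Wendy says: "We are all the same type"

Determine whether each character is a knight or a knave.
Olivia is a knight.
Wendy is a knight.

Verification:
- Olivia (knight) says "Wendy tells the truth" - this is TRUE because Wendy is a knight.
- Wendy (knight) says "We are all the same type" - this is TRUE because Olivia and Wendy are knights.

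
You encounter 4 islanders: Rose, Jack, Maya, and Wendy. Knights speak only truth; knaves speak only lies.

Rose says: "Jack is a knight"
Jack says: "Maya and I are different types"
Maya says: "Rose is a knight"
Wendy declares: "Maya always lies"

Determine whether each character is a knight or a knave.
Rose is a knave.
Jack is a knave.
Maya is a knave.
Wendy is a knight.

Verification:
- Rose (knave) says "Jack is a knight" - this is FALSE (a lie) because Jack is a knave.
- Jack (knave) says "Maya and I are different types" - this is FALSE (a lie) because Jack is a knave and Maya is a knave.
- Maya (knave) says "Rose is a knight" - this is FALSE (a lie) because Rose is a knave.
- Wendy (knight) says "Maya always lies" - this is TRUE because Maya is a knave.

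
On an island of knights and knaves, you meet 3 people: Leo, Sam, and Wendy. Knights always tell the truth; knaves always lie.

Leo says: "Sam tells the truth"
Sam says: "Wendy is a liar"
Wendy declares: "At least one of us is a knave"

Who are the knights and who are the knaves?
Leo is a knave.
Sam is a knave.
Wendy is a knight.

Verification:
- Leo (knave) says "Sam tells the truth" - this is FALSE (a lie) because Sam is a knave.
- Sam (knave) says "Wendy is a liar" - this is FALSE (a lie) because Wendy is a knight.
- Wendy (knight) says "At least one of us is a knave" - this is TRUE because Leo and Sam are knaves.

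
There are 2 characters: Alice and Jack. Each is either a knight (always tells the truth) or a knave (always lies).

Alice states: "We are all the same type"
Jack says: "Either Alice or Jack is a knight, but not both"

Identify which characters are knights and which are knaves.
Alice is a knave.
Jack is a knight.

Verification:
- Alice (knave) says "We are all the same type" - this is FALSE (a lie) because Jack is a knight and Alice is a knave.
- Jack (knight) says "Either Alice or Jack is a knight, but not both" - this is TRUE because Alice is a knave and Jack is a knight.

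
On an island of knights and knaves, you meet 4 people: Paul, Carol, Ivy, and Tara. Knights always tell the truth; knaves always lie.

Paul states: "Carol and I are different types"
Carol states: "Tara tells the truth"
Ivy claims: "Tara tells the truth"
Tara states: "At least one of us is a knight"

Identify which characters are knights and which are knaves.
Paul is a knave.
Carol is a knave.
Ivy is a knave.
Tara is a knave.

Verification:
- Paul (knave) says "Carol and I are different types" - this is FALSE (a lie) because Paul is a knave and Carol is a knave.
- Carol (knave) says "Tara tells the truth" - this is FALSE (a lie) because Tara is a knave.
- Ivy (knave) says "Tara tells the truth" - this is FALSE (a lie) because Tara is a knave.
- Tara (knave) says "At least one of us is a knight" - this is FALSE (a lie) because no one is a knight.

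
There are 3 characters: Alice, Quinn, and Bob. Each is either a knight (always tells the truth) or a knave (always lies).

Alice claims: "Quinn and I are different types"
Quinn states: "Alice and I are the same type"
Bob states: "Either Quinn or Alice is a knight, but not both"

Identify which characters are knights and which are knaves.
Alice is a knight.
Quinn is a knave.
Bob is a knight.

Verification:
- Alice (knight) says "Quinn and I are different types" - this is TRUE because Alice is a knight and Quinn is a knave.
- Quinn (knave) says "Alice and I are the same type" - this is FALSE (a lie) because Quinn is a knave and Alice is a knight.
- Bob (knight) says "Either Quinn or Alice is a knight, but not both" - this is TRUE because Quinn is a knave and Alice is a knight.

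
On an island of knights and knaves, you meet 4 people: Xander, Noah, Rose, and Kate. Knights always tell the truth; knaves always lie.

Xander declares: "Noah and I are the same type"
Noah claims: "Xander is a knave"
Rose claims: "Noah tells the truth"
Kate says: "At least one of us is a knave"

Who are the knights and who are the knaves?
Xander is a knave.
Noah is a knight.
Rose is a knight.
Kate is a knight.

Verification:
- Xander (knave) says "Noah and I are the same type" - this is FALSE (a lie) because Xander is a knave and Noah is a knight.
- Noah (knight) says "Xander is a knave" - this is TRUE because Xander is a knave.
- Rose (knight) says "Noah tells the truth" - this is TRUE because Noah is a knight.
- Kate (knight) says "At least one of us is a knave" - this is TRUE because Xander is a knave.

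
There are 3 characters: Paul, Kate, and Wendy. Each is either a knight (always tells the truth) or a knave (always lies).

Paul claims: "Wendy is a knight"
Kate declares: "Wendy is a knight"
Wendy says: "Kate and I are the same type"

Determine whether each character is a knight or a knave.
Paul is a knight.
Kate is a knight.
Wendy is a knight.

Verification:
- Paul (knight) says "Wendy is a knight" - this is TRUE because Wendy is a knight.
- Kate (knight) says "Wendy is a knight" - this is TRUE because Wendy is a knight.
- Wendy (knight) says "Kate and I are the same type" - this is TRUE because Wendy is a knight and Kate is a knight.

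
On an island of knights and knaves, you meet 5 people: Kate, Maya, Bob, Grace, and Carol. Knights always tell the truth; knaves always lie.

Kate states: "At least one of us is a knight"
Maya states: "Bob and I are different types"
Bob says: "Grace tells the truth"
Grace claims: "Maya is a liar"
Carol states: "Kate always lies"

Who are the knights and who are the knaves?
Kate is a knight.
Maya is a knight.
Bob is a knave.
Grace is a knave.
Carol is a knave.

Verification:
- Kate (knight) says "At least one of us is a knight" - this is TRUE because Kate and Maya are knights.
- Maya (knight) says "Bob and I are different types" - this is TRUE because Maya is a knight and Bob is a knave.
- Bob (knave) says "Grace tells the truth" - this is FALSE (a lie) because Grace is a knave.
- Grace (knave) says "Maya is a liar" - this is FALSE (a lie) because Maya is a knight.
- Carol (knave) says "Kate always lies" - this is FALSE (a lie) because Kate is a knight.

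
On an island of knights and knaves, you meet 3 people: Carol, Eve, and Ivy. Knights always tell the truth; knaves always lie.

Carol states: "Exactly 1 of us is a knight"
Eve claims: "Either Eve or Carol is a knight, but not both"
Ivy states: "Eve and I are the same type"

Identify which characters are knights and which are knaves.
Carol is a knave.
Eve is a knight.
Ivy is a knight.

Verification:
- Carol (knave) says "Exactly 1 of us is a knight" - this is FALSE (a lie) because there are 2 knights.
- Eve (knight) says "Either Eve or Carol is a knight, but not both" - this is TRUE because Eve is a knight and Carol is a knave.
- Ivy (knight) says "Eve and I are the same type" - this is TRUE because Ivy is a knight and Eve is a knight.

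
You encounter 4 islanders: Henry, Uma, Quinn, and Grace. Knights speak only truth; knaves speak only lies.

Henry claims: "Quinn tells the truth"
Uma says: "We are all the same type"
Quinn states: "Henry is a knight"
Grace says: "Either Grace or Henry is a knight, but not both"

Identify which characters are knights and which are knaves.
Henry is a knave.
Uma is a knave.
Quinn is a knave.
Grace is a knight.

Verification:
- Henry (knave) says "Quinn tells the truth" - this is FALSE (a lie) because Quinn is a knave.
- Uma (knave) says "We are all the same type" - this is FALSE (a lie) because Grace is a knight and Henry, Uma, and Quinn are knaves.
- Quinn (knave) says "Henry is a knight" - this is FALSE (a lie) because Henry is a knave.
- Grace (knight) says "Either Grace or Henry is a knight, but not both" - this is TRUE because Grace is a knight and Henry is a knave.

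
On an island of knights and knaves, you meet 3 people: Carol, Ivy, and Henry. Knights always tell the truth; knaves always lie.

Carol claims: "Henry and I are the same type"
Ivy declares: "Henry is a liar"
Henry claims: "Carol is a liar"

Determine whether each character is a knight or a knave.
Carol is a knave.
Ivy is a knave.
Henry is a knight.

Verification:
- Carol (knave) says "Henry and I are the same type" - this is FALSE (a lie) because Carol is a knave and Henry is a knight.
- Ivy (knave) says "Henry is a liar" - this is FALSE (a lie) because Henry is a knight.
- Henry (knight) says "Carol is a liar" - this is TRUE because Carol is a knave.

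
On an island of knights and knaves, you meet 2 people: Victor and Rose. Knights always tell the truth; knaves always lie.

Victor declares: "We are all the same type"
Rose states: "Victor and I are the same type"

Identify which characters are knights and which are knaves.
Victor is a knight.
Rose is a knight.

Verification:
- Victor (knight) says "We are all the same type" - this is TRUE because Victor and Rose are knights.
- Rose (knight) says "Victor and I are the same type" - this is TRUE because Rose is a knight and Victor is a knight.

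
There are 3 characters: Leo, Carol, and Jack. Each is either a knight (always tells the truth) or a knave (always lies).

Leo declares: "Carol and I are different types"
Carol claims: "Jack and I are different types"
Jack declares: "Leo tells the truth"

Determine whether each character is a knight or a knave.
Leo is a knave.
Carol is a knave.
Jack is a knave.

Verification:
- Leo (knave) says "Carol and I are different types" - this is FALSE (a lie) because Leo is a knave and Carol is a knave.
- Carol (knave) says "Jack and I are different types" - this is FALSE (a lie) because Carol is a knave and Jack is a knave.
- Jack (knave) says "Leo tells the truth" - this is FALSE (a lie) because Leo is a knave.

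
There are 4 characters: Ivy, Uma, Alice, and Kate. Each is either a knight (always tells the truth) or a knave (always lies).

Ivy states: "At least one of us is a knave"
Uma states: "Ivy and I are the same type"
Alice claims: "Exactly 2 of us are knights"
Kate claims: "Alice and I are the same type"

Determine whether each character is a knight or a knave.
Ivy is a knight.
Uma is a knave.
Alice is a knight.
Kate is a knave.

Verification:
- Ivy (knight) says "At least one of us is a knave" - this is TRUE because Uma and Kate are knaves.
- Uma (knave) says "Ivy and I are the same type" - this is FALSE (a lie) because Uma is a knave and Ivy is a knight.
- Alice (knight) says "Exactly 2 of us are knights" - this is TRUE because there are 2 knights.
- Kate (knave) says "Alice and I are the same type" - this is FALSE (a lie) because Kate is a knave and Alice is a knight.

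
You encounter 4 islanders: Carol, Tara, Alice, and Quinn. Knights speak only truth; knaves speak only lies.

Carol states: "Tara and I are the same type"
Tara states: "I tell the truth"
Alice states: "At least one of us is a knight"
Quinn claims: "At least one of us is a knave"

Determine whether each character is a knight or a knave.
Carol is a knave.
Tara is a knight.
Alice is a knight.
Quinn is a knight.

Verification:
- Carol (knave) says "Tara and I are the same type" - this is FALSE (a lie) because Carol is a knave and Tara is a knight.
- Tara (knight) says "I tell the truth" - this is TRUE because Tara is a knight.
- Alice (knight) says "At least one of us is a knight" - this is TRUE because Tara, Alice, and Quinn are knights.
- Quinn (knight) says "At least one of us is a knave" - this is TRUE because Carol is a knave.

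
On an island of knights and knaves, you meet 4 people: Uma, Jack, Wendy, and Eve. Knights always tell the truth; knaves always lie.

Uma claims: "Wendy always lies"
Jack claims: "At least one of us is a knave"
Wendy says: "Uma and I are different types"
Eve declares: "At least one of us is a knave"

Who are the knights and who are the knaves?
Uma is a knave.
Jack is a knight.
Wendy is a knight.
Eve is a knight.

Verification:
- Uma (knave) says "Wendy always lies" - this is FALSE (a lie) because Wendy is a knight.
- Jack (knight) says "At least one of us is a knave" - this is TRUE because Uma is a knave.
- Wendy (knight) says "Uma and I are different types" - this is TRUE because Wendy is a knight and Uma is a knave.
- Eve (knight) says "At least one of us is a knave" - this is TRUE because Uma is a knave.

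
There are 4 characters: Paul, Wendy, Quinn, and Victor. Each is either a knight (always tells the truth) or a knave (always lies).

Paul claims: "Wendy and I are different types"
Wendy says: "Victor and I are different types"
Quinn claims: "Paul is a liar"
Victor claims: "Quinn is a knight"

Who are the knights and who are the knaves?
Paul is a knight.
Wendy is a knave.
Quinn is a knave.
Victor is a knave.

Verification:
- Paul (knight) says "Wendy and I are different types" - this is TRUE because Paul is a knight and Wendy is a knave.
- Wendy (knave) says "Victor and I are different types" - this is FALSE (a lie) because Wendy is a knave and Victor is a knave.
- Quinn (knave) says "Paul is a liar" - this is FALSE (a lie) because Paul is a knight.
- Victor (knave) says "Quinn is a knight" - this is FALSE (a lie) because Quinn is a knave.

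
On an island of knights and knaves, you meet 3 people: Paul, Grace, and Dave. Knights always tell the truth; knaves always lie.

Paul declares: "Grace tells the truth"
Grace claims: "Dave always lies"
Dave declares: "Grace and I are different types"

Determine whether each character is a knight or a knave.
Paul is a knave.
Grace is a knave.
Dave is a knight.

Verification:
- Paul (knave) says "Grace tells the truth" - this is FALSE (a lie) because Grace is a knave.
- Grace (knave) says "Dave always lies" - this is FALSE (a lie) because Dave is a knight.
- Dave (knight) says "Grace and I are different types" - this is TRUE because Dave is a knight and Grace is a knave.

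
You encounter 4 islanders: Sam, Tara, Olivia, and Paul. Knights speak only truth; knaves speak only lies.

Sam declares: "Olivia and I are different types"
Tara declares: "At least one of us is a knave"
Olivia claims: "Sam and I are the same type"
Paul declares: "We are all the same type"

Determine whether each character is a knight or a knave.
Sam is a knight.
Tara is a knight.
Olivia is a knave.
Paul is a knave.

Verification:
- Sam (knight) says "Olivia and I are different types" - this is TRUE because Sam is a knight and Olivia is a knave.
- Tara (knight) says "At least one of us is a knave" - this is TRUE because Olivia and Paul are knaves.
- Olivia (knave) says "Sam and I are the same type" - this is FALSE (a lie) because Olivia is a knave and Sam is a knight.
- Paul (knave) says "We are all the same type" - this is FALSE (a lie) because Sam and Tara are knights and Olivia and Paul are knaves.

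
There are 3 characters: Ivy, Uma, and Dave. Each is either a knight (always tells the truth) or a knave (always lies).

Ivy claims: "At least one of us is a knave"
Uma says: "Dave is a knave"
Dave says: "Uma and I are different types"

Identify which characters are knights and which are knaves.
Ivy is a knight.
Uma is a knave.
Dave is a knight.

Verification:
- Ivy (knight) says "At least one of us is a knave" - this is TRUE because Uma is a knave.
- Uma (knave) says "Dave is a knave" - this is FALSE (a lie) because Dave is a knight.
- Dave (knight) says "Uma and I are different types" - this is TRUE because Dave is a knight and Uma is a knave.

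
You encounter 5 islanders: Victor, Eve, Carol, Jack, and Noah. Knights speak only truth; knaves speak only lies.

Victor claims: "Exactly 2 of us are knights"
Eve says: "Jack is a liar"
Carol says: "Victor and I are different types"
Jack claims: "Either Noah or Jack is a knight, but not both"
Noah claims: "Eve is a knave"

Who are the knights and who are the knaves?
Victor is a knave.
Eve is a knight.
Carol is a knave.
Jack is a knave.
Noah is a knave.

Verification:
- Victor (knave) says "Exactly 2 of us are knights" - this is FALSE (a lie) because there are 1 knights.
- Eve (knight) says "Jack is a liar" - this is TRUE because Jack is a knave.
- Carol (knave) says "Victor and I are different types" - this is FALSE (a lie) because Carol is a knave and Victor is a knave.
- Jack (knave) says "Either Noah or Jack is a knight, but not both" - this is FALSE (a lie) because Noah is a knave and Jack is a knave.
- Noah (knave) says "Eve is a knave" - this is FALSE (a lie) because Eve is a knight.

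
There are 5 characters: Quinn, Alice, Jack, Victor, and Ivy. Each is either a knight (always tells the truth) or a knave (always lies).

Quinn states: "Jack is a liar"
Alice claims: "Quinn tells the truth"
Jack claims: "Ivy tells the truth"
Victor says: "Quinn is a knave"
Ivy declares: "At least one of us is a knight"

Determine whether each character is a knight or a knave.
Quinn is a knave.
Alice is a knave.
Jack is a knight.
Victor is a knight.
Ivy is a knight.

Verification:
- Quinn (knave) says "Jack is a liar" - this is FALSE (a lie) because Jack is a knight.
- Alice (knave) says "Quinn tells the truth" - this is FALSE (a lie) because Quinn is a knave.
- Jack (knight) says "Ivy tells the truth" - this is TRUE because Ivy is a knight.
- Victor (knight) says "Quinn is a knave" - this is TRUE because Quinn is a knave.
- Ivy (knight) says "At least one of us is a knight" - this is TRUE because Jack, Victor, and Ivy are knights.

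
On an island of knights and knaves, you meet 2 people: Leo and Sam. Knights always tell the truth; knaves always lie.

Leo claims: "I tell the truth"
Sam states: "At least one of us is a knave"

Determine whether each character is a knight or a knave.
Leo is a knave.
Sam is a knight.

Verification:
- Leo (knave) says "I tell the truth" - this is FALSE (a lie) because Leo is a knave.
- Sam (knight) says "At least one of us is a knave" - this is TRUE because Leo is a knave.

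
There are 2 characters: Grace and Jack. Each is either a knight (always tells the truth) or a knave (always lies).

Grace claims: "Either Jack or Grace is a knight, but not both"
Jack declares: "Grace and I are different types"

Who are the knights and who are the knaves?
Grace is a knave.
Jack is a knave.

Verification:
- Grace (knave) says "Either Jack or Grace is a knight, but not both" - this is FALSE (a lie) because Jack is a knave and Grace is a knave.
- Jack (knave) says "Grace and I are different types" - this is FALSE (a lie) because Jack is a knave and Grace is a knave.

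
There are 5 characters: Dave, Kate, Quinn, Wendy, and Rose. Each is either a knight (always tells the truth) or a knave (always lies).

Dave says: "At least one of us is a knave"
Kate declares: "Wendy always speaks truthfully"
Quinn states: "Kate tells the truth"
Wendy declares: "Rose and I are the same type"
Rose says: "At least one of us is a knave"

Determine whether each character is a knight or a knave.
Dave is a knight.
Kate is a knave.
Quinn is a knave.
Wendy is a knave.
Rose is a knight.

Verification:
- Dave (knight) says "At least one of us is a knave" - this is TRUE because Kate, Quinn, and Wendy are knaves.
- Kate (knave) says "Wendy always speaks truthfully" - this is FALSE (a lie) because Wendy is a knave.
- Quinn (knave) says "Kate tells the truth" - this is FALSE (a lie) because Kate is a knave.
- Wendy (knave) says "Rose and I are the same type" - this is FALSE (a lie) because Wendy is a knave and Rose is a knight.
- Rose (knight) says "At least one of us is a knave" - this is TRUE because Kate, Quinn, and Wendy are knaves.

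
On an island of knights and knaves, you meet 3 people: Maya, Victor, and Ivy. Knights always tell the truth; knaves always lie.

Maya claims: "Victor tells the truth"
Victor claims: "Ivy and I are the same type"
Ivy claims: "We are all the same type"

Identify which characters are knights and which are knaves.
Maya is a knight.
Victor is a knight.
Ivy is a knight.

Verification:
- Maya (knight) says "Victor tells the truth" - this is TRUE because Victor is a knight.
- Victor (knight) says "Ivy and I are the same type" - this is TRUE because Victor is a knight and Ivy is a knight.
- Ivy (knight) says "We are all the same type" - this is TRUE because Maya, Victor, and Ivy are knights.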